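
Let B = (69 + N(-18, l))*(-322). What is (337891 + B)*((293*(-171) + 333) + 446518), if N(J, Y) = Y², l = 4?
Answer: 123198585708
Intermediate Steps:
B = -27370 (B = (69 + 4²)*(-322) = (69 + 16)*(-322) = 85*(-322) = -27370)
(337891 + B)*((293*(-171) + 333) + 446518) = (337891 - 27370)*((293*(-171) + 333) + 446518) = 310521*((-50103 + 333) + 446518) = 310521*(-49770 + 446518) = 310521*396748 = 123198585708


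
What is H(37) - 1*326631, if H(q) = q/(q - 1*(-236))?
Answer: -89170226/273 ≈ -3.2663e+5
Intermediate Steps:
H(q) = q/(236 + q) (H(q) = q/(q + 236) = q/(236 + q))
H(37) - 1*326631 = 37/(236 + 37) - 1*326631 = 37/273 - 326631 = -89170226/273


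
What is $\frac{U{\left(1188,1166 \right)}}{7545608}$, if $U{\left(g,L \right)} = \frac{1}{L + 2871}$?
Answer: $\frac{1}{30461619496} \approx 3.2828 \cdot 10^{-11}$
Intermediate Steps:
$U{\left(g,L \right)} = \frac{1}{2871 + L}$
$\frac{U{\left(1188,1166 \right)}}{7545608} = \frac{1}{\left(2871 + 1166\right) 7545608} = \frac{1}{4037} \cdot \frac{1}{7545608} = \frac{1}{30461619496}$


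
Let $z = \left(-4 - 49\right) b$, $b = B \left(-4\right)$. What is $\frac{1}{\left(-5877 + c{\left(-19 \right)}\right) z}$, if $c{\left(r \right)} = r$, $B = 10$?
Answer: $- \frac{1}{12499520} \approx -8.0003 \cdot 10^{-8}$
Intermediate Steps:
$b = -40$ ($b = 10 \left(-4\right) = -40$)
$z = 2120$ ($z = \left(-4 - 49\right) \left(-40\right) = \left(-53\right) \left(-40\right) = 2120$)
$\frac{1}{\left(-5877 + c{\left(-19 \right)}\right) z} = \frac{1}{\left(-5877 - 19\right) 2120} = \frac{1}{-5896} \cdot \frac{1}{2120} = \left(- \frac{1}{5896}\right) \frac{1}{2120} = - \frac{1}{12499520}$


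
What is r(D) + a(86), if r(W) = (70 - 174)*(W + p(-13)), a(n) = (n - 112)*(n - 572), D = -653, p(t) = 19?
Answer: 78572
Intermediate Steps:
a(n) = (-572 + n)*(-112 + n) (a(n) = (-112 + n)*(-572 + n) = (-572 + n)*(-112 + n))
r(W) = -1976 - 104*W (r(W) = (70 - 174)*(W + 19) = -104*(19 + W) = -1976 - 104*W)
r(D) + a(86) = (-1976 - 104*(-653)) + (64064 + 86² - 684*86) = (-1976 + 67912) + (64064 + 7396 - 58824) = 65936 + 12636 = 78572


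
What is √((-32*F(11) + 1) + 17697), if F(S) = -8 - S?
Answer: 9*√226 ≈ 135.30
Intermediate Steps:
√((-32*F(11) + 1) + 17697) = √((-32*(-8 - 1*11) + 1) + 17697) = √((-32*(-8 - 11) + 1) + 17697) = √((-32*(-19) + 1) + 17697) = √((608 + 1) + 17697) = √(609 + 17697) = √18306 = 9*√226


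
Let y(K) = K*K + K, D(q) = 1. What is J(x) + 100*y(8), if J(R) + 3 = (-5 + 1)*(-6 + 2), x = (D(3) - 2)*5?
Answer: 7213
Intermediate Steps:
x = -5 (x = (1 - 2)*5 = -1*5 = -5)
y(K) = K + K**2 (y(K) = K**2 + K = K + K**2)
J(R) = 13 (J(R) = -3 + (-5 + 1)*(-6 + 2) = -3 - 4*(-4) = -3 + 16 = 13)
J(x) + 100*y(8) = 13 + 100*(8*(1 + 8)) = 13 + 100*(8*9) = 13 + 100*72 = 13 + 7200 = 7213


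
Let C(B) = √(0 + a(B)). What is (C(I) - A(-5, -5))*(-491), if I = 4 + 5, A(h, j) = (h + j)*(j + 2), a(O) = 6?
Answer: 14730 - 491*√6 ≈ 13527.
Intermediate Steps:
A(h, j) = (2 + j)*(h + j) (A(h, j) = (h + j)*(2 + j) = (2 + j)*(h + j))
I = 9
C(B) = √6 (C(B) = √(0 + 6) = √6)
(C(I) - A(-5, -5))*(-491) = (√6 - ((-5)² + 2*(-5) + 2*(-5) - 5*(-5)))*(-491) = (√6 - (25 - 10 - 10 + 25))*(-491) = (√6 - 1*30)*(-491) = (√6 - 30)*(-491) = (-30 + √6)*(-491) = 14730 - 491*√6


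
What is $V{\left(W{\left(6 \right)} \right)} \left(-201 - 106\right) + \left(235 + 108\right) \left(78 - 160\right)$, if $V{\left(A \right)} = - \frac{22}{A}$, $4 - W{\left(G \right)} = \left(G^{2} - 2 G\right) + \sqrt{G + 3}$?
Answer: $- \frac{653652}{23} \approx -28420.0$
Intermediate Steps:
$W{\left(G \right)} = 4 - G^{2} - \sqrt{3 + G} + 2 G$ ($W{\left(G \right)} = 4 - \left(\left(G^{2} - 2 G\right) + \sqrt{G + 3}\right) = 4 - \left(\left(G^{2} - 2 G\right) + \sqrt{3 + G}\right) = 4 - \left(G^{2} + \sqrt{3 + G} - 2 G\right) = 4 - G^{2} - \sqrt{3 + G} + 2 G$)
$V{\left(W{\left(6 \right)} \right)} \left(-201 - 106\right) + \left(235 + 108\right) \left(78 - 160\right) = - \frac{22}{4 - 6^{2} - \sqrt{3 + 6} + 2 \cdot 6} \left(-201 - 106\right) + \left(235 + 108\right) \left(78 - 160\right) = - \frac{22}{4 - 36 - \sqrt{9} + 12} \left(-307\right) + 343 \left(-82\right) = - \frac{22}{4 - 36 - 3 + 12} \left(-307\right) - 28126 = - \frac{22}{-23} \left(-307\right) - 28126 = \left(-22\right) \left(- \frac{1}{23}\right) \left(-307\right) - 28126 = \frac{22}{23} \left(-307\right) - 28126 = - \frac{6754}{23} - 28126 = - \frac{653652}{23}$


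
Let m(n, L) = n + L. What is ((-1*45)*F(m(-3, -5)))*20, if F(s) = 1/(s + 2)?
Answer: 150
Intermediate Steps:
m(n, L) = L + n
F(s) = 1/(2 + s)
((-1*45)*F(m(-3, -5)))*20 = ((-1*45)/(2 + (-5 - 3)))*20 = -45/(2 - 8)*20 = -45/(-6)*20 = -45*(-1/6)*20 = (15/2)*20 = 150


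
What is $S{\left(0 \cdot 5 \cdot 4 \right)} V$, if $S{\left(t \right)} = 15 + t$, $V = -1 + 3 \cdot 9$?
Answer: $390$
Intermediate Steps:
$V = 26$ ($V = -1 + 27 = 26$)
$S{\left(0 \cdot 5 \cdot 4 \right)} V = \left(15 + 0 \cdot 5 \cdot 4\right) 26 = \left(15 + 0 \cdot 4\right) 26 = \left(15 + 0\right) 26 = 15 \cdot 26 = 390$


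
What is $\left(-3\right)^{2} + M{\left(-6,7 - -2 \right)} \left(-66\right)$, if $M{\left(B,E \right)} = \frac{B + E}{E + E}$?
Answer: $-2$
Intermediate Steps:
$M{\left(B,E \right)} = \frac{B + E}{2 E}$
$\left(-3\right)^{2} + M{\left(-6,7 - -2 \right)} \left(-66\right) = \left(-3\right)^{2} + \frac{-6 + \left(7 - -2\right)}{2 \left(7 - -2\right)} \left(-66\right) = 9 + \frac{-6 + \left(7 + 2\right)}{2 \left(7 + 2\right)} \left(-66\right) = 9 + \frac{-6 + 9}{2 \cdot 9} \left(-66\right) = 9 + \frac{1}{2} \cdot \frac{1}{9} \cdot 3 \left(-66\right) = 9 + \frac{1}{6} \left(-66\right) = 9 - 11 = -2$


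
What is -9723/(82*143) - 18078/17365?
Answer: -16557501/8853130 ≈ -1.8702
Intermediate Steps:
-9723/(82*143) - 18078/17365 = -9723/11726 - 18078*1/17365 = -9723*1/11726 - 786/755 = -9723/11726 - 786/755 = -16557501/8853130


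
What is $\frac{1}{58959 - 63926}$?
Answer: $- \frac{1}{4967} \approx -0.00020133$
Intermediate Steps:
$\frac{1}{58959 - 63926} = \frac{1}{-4967} = - \frac{1}{4967}$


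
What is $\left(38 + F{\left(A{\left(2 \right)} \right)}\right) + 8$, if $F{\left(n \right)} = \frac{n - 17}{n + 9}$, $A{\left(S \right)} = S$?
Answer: $\frac{491}{11} \approx 44.636$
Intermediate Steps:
$F{\left(n \right)} = \frac{-17 + n}{9 + n}$
$\left(38 + F{\left(A{\left(2 \right)} \right)}\right) + 8 = \left(38 + \frac{-17 + 2}{9 + 2}\right) + 8 = \left(38 + \frac{1}{11} \left(-15\right)\right) + 8 = \left(38 - \frac{15}{11}\right) + 8 = \frac{403}{11} + 8 = \frac{491}{11}$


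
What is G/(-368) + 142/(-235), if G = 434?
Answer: -77123/43240 ≈ -1.7836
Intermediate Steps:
G/(-368) + 142/(-235) = 434/(-368) + 142/(-235) = 434*(-1/368) + 142*(-1/235) = -217/184 - 142/235 = -77123/43240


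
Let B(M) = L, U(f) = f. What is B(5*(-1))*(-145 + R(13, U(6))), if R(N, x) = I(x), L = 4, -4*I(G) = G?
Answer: -586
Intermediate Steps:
I(G) = -G/4
R(N, x) = -x/4
B(M) = 4
B(5*(-1))*(-145 + R(13, U(6))) = 4*(-145 - ¼*6) = 4*(-145 - 3/2) = 4*(-293/2) = -586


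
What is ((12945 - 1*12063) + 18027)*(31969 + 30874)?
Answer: 1188298287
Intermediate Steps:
((12945 - 1*12063) + 18027)*(31969 + 30874) = ((12945 - 12063) + 18027)*62843 = (882 + 18027)*62843 = 18909*62843 = 1188298287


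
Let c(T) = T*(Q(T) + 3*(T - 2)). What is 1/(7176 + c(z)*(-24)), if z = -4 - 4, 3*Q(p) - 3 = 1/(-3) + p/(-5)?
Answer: 15/25336 ≈ 0.00059204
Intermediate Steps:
Q(p) = 8/9 - p/15 (Q(p) = 1 + (1/(-3) + p/(-5))/3 = 1 + (1*(-1/3) + p*(-1/5))/3 = 1 + (-1/3 - p/5)/3 = 1 + (-1/9 - p/15) = 8/9 - p/15)
z = -8
c(T) = T*(-46/9 + 44*T/15) (c(T) = T*((8/9 - T/15) + 3*(T - 2)) = T*((8/9 - T/15) + 3*(-2 + T)) = T*((8/9 - T/15) + (-6 + 3*T)) = T*(-46/9 + 44*T/15))
1/(7176 + c(z)*(-24)) = 1/(7176 + ((2/45)*(-8)*(-115 + 66*(-8)))*(-24)) = 1/(7176 + ((2/45)*(-8)*(-115 - 528))*(-24)) = 1/(7176 + ((2/45)*(-8)*(-643))*(-24)) = 1/(7176 + (10288/45)*(-24)) = 1/(7176 - 82304/15) = 1/(25336/15) = 15/25336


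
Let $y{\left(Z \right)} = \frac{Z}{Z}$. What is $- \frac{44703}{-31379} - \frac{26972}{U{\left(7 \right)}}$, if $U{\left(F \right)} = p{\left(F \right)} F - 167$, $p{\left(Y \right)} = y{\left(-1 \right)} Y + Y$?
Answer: $\frac{849438895}{2165151} \approx 392.32$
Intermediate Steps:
$y{\left(Z \right)} = 1$
$p{\left(Y \right)} = 2 Y$ ($p{\left(Y \right)} = 1 Y + Y = Y + Y = 2 Y$)
$U{\left(F \right)} = -167 + 2 F^{2}$ ($U{\left(F \right)} = 2 F F - 167 = 2 F^{2} - 167 = -167 + 2 F^{2}$)
$- \frac{44703}{-31379} - \frac{26972}{U{\left(7 \right)}} = - \frac{44703}{-31379} - \frac{26972}{-167 + 2 \cdot 7^{2}} = \left(-44703\right) \left(- \frac{1}{31379}\right) - \frac{26972}{-167 + 2 \cdot 49} = \frac{44703}{31379} - \frac{26972}{-167 + 98} = \frac{44703}{31379} - \frac{26972}{-69} = \frac{44703}{31379} - - \frac{26972}{69} = \frac{44703}{31379} + \frac{26972}{69} = \frac{849438895}{2165151}$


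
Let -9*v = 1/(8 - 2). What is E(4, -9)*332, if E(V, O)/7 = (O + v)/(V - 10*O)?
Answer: -282947/1269 ≈ -222.97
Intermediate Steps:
v = -1/54 (v = -1/(9*(8 - 2)) = -⅑/6 = -⅑*⅙ = -1/54 ≈ -0.018519)
E(V, O) = 7*(-1/54 + O)/(V - 10*O) (E(V, O) = 7*((O - 1/54)/(V - 10*O)) = 7*((-1/54 + O)/(V - 10*O)) = 7*(-1/54 + O)/(V - 10*O))
E(4, -9)*332 = (7*(1 - 54*(-9))/(54*(-1*4 + 10*(-9))))*332 = (7*(1 + 486)/(54*(-4 - 90)))*332 = ((7/54)*487/(-94))*332 = ((7/54)*(-1/94)*487)*332 = -3409/5076*332 = -282947/1269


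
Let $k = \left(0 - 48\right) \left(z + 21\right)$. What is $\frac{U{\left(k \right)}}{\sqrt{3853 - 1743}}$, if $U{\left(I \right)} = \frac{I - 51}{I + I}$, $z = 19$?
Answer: $\frac{657 \sqrt{2110}}{2700800} \approx 0.011174$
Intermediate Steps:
$k = -1920$ ($k = \left(0 - 48\right) \left(19 + 21\right) = \left(-48\right) 40 = -1920$)
$U{\left(I \right)} = \frac{-51 + I}{2 I}$
$\frac{U{\left(k \right)}}{\sqrt{3853 - 1743}} = \frac{\frac{1}{2} \frac{1}{-1920} \left(-51 - 1920\right)}{\sqrt{3853 - 1743}} = \frac{\frac{1}{2} \left(- \frac{1}{1920}\right) \left(-1971\right)}{\sqrt{2110}} = \frac{657 \frac{\sqrt{2110}}{2110}}{1280} = \frac{657 \sqrt{2110}}{2700800}$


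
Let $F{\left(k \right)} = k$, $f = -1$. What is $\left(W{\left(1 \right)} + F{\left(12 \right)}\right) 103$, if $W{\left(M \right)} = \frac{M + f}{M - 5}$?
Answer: $1236$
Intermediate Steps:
$W{\left(M \right)} = \frac{-1 + M}{-5 + M}$ ($W{\left(M \right)} = \frac{M - 1}{M - 5} = \frac{-1 + M}{-5 + M}$)
$\left(W{\left(1 \right)} + F{\left(12 \right)}\right) 103 = \left(\frac{-1 + 1}{-5 + 1} + 12\right) 103 = \left(\frac{1}{-4} \cdot 0 + 12\right) 103 = \left(\left(- \frac{1}{4}\right) 0 + 12\right) 103 = \left(0 + 12\right) 103 = 12 \cdot 103 = 1236$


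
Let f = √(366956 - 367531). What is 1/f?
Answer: -I*√23/115 ≈ -0.041703*I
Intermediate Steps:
f = 5*I*√23 (f = √(-575) = 5*I*√23 ≈ 23.979*I)
1/f = 1/(5*I*√23) = -I*√23/115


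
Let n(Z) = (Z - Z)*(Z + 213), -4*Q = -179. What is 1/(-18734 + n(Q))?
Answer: -1/18734 ≈ -5.3379e-5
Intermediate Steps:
Q = 179/4 (Q = -¼*(-179) = 179/4 ≈ 44.750)
n(Z) = 0 (n(Z) = 0*(213 + Z) = 0)
1/(-18734 + n(Q)) = 1/(-18734 + 0) = 1/(-18734) = -1/18734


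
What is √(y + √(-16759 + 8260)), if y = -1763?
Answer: √(-1763 + I*√8499) ≈ 1.0974 + 42.002*I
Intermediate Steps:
√(y + √(-16759 + 8260)) = √(-1763 + √(-16759 + 8260)) = √(-1763 + √(-8499)) = √(-1763 + I*√8499)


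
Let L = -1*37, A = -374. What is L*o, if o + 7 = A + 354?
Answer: 999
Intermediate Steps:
L = -37
o = -27 (o = -7 + (-374 + 354) = -7 - 20 = -27)
L*o = -37*(-27) = 999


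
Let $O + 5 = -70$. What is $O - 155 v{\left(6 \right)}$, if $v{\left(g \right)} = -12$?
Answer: $1785$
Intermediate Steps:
$O = -75$ ($O = -5 - 70 = -75$)
$O - 155 v{\left(6 \right)} = -75 - -1860 = -75 + 1860 = 1785$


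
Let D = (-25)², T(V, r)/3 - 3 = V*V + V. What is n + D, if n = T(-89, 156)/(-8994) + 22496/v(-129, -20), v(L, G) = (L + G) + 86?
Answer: 50109637/188874 ≈ 265.31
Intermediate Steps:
T(V, r) = 9 + 3*V + 3*V² (T(V, r) = 9 + 3*(V*V + V) = 9 + 3*(V² + V) = 9 + 3*(V + V²) = 9 + (3*V + 3*V²) = 9 + 3*V + 3*V²)
v(L, G) = 86 + G + L (v(L, G) = (G + L) + 86 = 86 + G + L)
D = 625
n = -67936613/188874 (n = (9 + 3*(-89) + 3*(-89)²)/(-8994) + 22496/(86 - 20 - 129) = (9 - 267 + 3*7921)*(-1/8994) + 22496/(-63) = (9 - 267 + 23763)*(-1/8994) + 22496*(-1/63) = 23505*(-1/8994) - 22496/63 = -7835/2998 - 22496/63 = -67936613/188874 ≈ -359.69)
n + D = -67936613/188874 + 625 = 50109637/188874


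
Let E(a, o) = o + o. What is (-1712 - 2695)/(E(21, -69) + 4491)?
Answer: -1469/1451 ≈ -1.0124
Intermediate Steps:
E(a, o) = 2*o
(-1712 - 2695)/(E(21, -69) + 4491) = (-1712 - 2695)/(2*(-69) + 4491) = -4407/(-138 + 4491) = -4407/4353 = -4407*1/4353 = -1469/1451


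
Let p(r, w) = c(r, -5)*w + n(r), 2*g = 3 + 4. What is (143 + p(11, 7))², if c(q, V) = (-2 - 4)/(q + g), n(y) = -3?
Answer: 15808576/841 ≈ 18797.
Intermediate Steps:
g = 7/2 (g = (3 + 4)/2 = (½)*7 = 7/2 ≈ 3.5000)
c(q, V) = -6/(7/2 + q) (c(q, V) = (-2 - 4)/(q + 7/2) = -6/(7/2 + q))
p(r, w) = -3 - 12*w/(7 + 2*r) (p(r, w) = (-12/(7 + 2*r))*w - 3 = -12*w/(7 + 2*r) - 3 = -3 - 12*w/(7 + 2*r))
(143 + p(11, 7))² = (143 + 3*(-7 - 4*7 - 2*11)/(7 + 2*11))² = (143 + 3*(-7 - 28 - 22)/(7 + 22))² = (143 + 3*(-57)/29)² = (143 + 3*(1/29)*(-57))² = (143 - 171/29)² = (3976/29)² = 15808576/841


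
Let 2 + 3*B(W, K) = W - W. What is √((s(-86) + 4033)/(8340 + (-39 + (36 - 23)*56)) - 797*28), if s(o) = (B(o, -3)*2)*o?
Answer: I*√16373036434263/27087 ≈ 149.38*I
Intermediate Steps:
B(W, K) = -⅔ (B(W, K) = -⅔ + (W - W)/3 = -⅔ + (⅓)*0 = -⅔ + 0 = -⅔)
s(o) = -4*o/3 (s(o) = (-⅔*2)*o = -4*o/3)
√((s(-86) + 4033)/(8340 + (-39 + (36 - 23)*56)) - 797*28) = √((-4/3*(-86) + 4033)/(8340 + (-39 + (36 - 23)*56)) - 797*28) = √((344/3 + 4033)/(8340 + (-39 + 13*56)) - 22316) = √(12443/(3*(8340 + (-39 + 728))) - 22316) = √(12443/(3*(8340 + 689)) - 22316) = √((12443/3)/9029 - 22316) = √((12443/3)*(1/9029) - 22316) = √(12443/27087 - 22316) = √(-604461049/27087) = I*√16373036434263/27087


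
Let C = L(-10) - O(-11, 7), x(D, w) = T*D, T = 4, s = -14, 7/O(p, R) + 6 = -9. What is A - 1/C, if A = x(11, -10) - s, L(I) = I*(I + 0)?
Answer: 87391/1507 ≈ 57.990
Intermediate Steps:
O(p, R) = -7/15 (O(p, R) = 7/(-6 - 9) = 7/(-15) = 7*(-1/15) = -7/15)
L(I) = I² (L(I) = I*I = I²)
x(D, w) = 4*D
A = 58 (A = 4*11 - 1*(-14) = 44 + 14 = 58)
C = 1507/15 (C = (-10)² - 1*(-7/15) = 100 + 7/15 = 1507/15 ≈ 100.47)
A - 1/C = 58 - 1/1507/15 = 58 - 1*15/1507 = 58 - 15/1507 = 87391/1507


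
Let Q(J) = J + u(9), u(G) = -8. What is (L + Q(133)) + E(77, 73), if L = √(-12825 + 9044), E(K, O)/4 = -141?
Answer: -439 + I*√3781 ≈ -439.0 + 61.49*I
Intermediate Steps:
E(K, O) = -564 (E(K, O) = 4*(-141) = -564)
L = I*√3781 (L = √(-3781) = I*√3781 ≈ 61.49*I)
Q(J) = -8 + J (Q(J) = J - 8 = -8 + J)
(L + Q(133)) + E(77, 73) = (I*√3781 + (-8 + 133)) - 564 = (I*√3781 + 125) - 564 = (125 + I*√3781) - 564 = -439 + I*√3781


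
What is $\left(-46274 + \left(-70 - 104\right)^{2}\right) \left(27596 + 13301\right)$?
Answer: $-654270206$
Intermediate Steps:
$\left(-46274 + \left(-70 - 104\right)^{2}\right) \left(27596 + 13301\right) = \left(-46274 + \left(-174\right)^{2}\right) 40897 = \left(-46274 + 30276\right) 40897 = \left(-15998\right) 40897 = -654270206$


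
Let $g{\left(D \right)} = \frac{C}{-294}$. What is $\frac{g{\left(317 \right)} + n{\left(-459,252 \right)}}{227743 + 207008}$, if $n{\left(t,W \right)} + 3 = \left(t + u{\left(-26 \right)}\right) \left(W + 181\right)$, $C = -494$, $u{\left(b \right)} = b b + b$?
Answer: $\frac{12157147}{63908397} \approx 0.19023$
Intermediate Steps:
$u{\left(b \right)} = b + b^{2}$ ($u{\left(b \right)} = b^{2} + b = b + b^{2}$)
$g{\left(D \right)} = \frac{247}{147}$ ($g{\left(D \right)} = - \frac{494}{-294} = \left(-494\right) \left(- \frac{1}{294}\right) = \frac{247}{147}$)
$n{\left(t,W \right)} = -3 + \left(181 + W\right) \left(650 + t\right)$ ($n{\left(t,W \right)} = -3 + \left(t - 26 \left(1 - 26\right)\right) \left(W + 181\right) = -3 + \left(t - -650\right) \left(181 + W\right) = -3 + \left(t + 650\right) \left(181 + W\right) = -3 + \left(650 + t\right) \left(181 + W\right) = -3 + \left(181 + W\right) \left(650 + t\right)$)
$\frac{g{\left(317 \right)} + n{\left(-459,252 \right)}}{227743 + 207008} = \frac{\frac{247}{147} + \left(117647 + 181 \left(-459\right) + 650 \cdot 252 + 252 \left(-459\right)\right)}{227743 + 207008} = \frac{\frac{247}{147} + \left(117647 - 83079 + 163800 - 115668\right)}{434751} = \left(\frac{247}{147} + 82700\right) \frac{1}{434751} = \frac{12157147}{147} \cdot \frac{1}{434751} = \frac{12157147}{63908397}$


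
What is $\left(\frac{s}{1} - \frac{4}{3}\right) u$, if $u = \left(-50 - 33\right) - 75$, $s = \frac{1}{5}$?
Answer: $\frac{2686}{15} \approx 179.07$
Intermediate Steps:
$s = \frac{1}{5} \approx 0.2$
$u = -158$ ($u = \left(-50 - 33\right) - 75 = -83 - 75 = -158$)
$\left(\frac{s}{1} - \frac{4}{3}\right) u = \left(\frac{1}{5 \cdot 1} - \frac{4}{3}\right) \left(-158\right) = \left(\frac{1}{5} \cdot 1 - \frac{4}{3}\right) \left(-158\right) = \left(\frac{1}{5} - \frac{4}{3}\right) \left(-158\right) = \left(- \frac{17}{15}\right) \left(-158\right) = \frac{2686}{15}$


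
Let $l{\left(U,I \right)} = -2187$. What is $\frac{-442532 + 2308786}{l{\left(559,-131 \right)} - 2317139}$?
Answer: $- \frac{933127}{1159663} \approx -0.80465$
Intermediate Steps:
$\frac{-442532 + 2308786}{l{\left(559,-131 \right)} - 2317139} = \frac{-442532 + 2308786}{-2187 - 2317139} = \frac{1866254}{-2319326} = 1866254 \left(- \frac{1}{2319326}\right) = - \frac{933127}{1159663}$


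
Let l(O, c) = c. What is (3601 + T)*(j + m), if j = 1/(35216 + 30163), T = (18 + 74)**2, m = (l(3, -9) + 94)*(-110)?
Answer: -388171467115/3441 ≈ -1.1281e+8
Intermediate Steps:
m = -9350 (m = (-9 + 94)*(-110) = 85*(-110) = -9350)
T = 8464 (T = 92**2 = 8464)
j = 1/65379 ≈ 1.5295e-5
(3601 + T)*(j + m) = (3601 + 8464)*(1/65379 - 9350) = 12065*(-611293649/65379) = -388171467115/3441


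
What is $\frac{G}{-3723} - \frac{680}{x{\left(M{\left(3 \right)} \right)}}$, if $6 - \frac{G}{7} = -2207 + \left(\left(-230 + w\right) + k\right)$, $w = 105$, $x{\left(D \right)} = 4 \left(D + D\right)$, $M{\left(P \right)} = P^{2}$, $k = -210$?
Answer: $- \frac{158993}{11169} \approx -14.235$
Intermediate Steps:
$x{\left(D \right)} = 8 D$ ($x{\left(D \right)} = 4 \cdot 2 D = 8 D$)
$G = 17836$ ($G = 42 - 7 \left(-2207 + \left(\left(-230 + 105\right) - 210\right)\right) = 42 - 7 \left(-2207 - 335\right) = 42 - -17794 = 42 + 17794 = 17836$)
$\frac{G}{-3723} - \frac{680}{x{\left(M{\left(3 \right)} \right)}} = \frac{17836}{-3723} - \frac{680}{8 \cdot 3^{2}} = 17836 \left(- \frac{1}{3723}\right) - \frac{680}{8 \cdot 9} = - \frac{17836}{3723} - \frac{680}{72} = - \frac{17836}{3723} - \frac{85}{9} = - \frac{158993}{11169}$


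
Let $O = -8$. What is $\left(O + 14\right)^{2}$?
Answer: $36$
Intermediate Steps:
$\left(O + 14\right)^{2} = \left(-8 + 14\right)^{2} = 6^{2} = 36$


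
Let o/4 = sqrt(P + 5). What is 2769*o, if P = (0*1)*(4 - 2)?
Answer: 11076*sqrt(5) ≈ 24767.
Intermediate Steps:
P = 0 (P = 0*2 = 0)
o = 4*sqrt(5) (o = 4*sqrt(0 + 5) = 4*sqrt(5) ≈ 8.9443)
2769*o = 2769*(4*sqrt(5)) = 11076*sqrt(5)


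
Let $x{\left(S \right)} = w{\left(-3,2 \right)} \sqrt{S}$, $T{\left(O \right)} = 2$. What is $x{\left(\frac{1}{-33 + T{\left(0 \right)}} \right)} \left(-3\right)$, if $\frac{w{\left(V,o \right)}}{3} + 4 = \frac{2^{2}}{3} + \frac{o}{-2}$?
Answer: $\frac{33 i \sqrt{31}}{31} \approx 5.927 i$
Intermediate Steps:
$w{\left(V,o \right)} = -8 - \frac{3 o}{2}$ ($w{\left(V,o \right)} = -12 + 3 \left(\frac{2^{2}}{3} + \frac{o}{-2}\right) = -12 + 3 \left(4 \cdot \frac{1}{3} + o \left(- \frac{1}{2}\right)\right) = -12 + 3 \left(\frac{4}{3} - \frac{o}{2}\right) = -12 - \left(-4 + \frac{3 o}{2}\right) = -8 - \frac{3 o}{2}$)
$x{\left(S \right)} = - 11 \sqrt{S}$ ($x{\left(S \right)} = \left(-8 - 3\right) \sqrt{S} = - 11 \sqrt{S}$)
$x{\left(\frac{1}{-33 + T{\left(0 \right)}} \right)} \left(-3\right) = - 11 \sqrt{\frac{1}{-33 + 2}} \left(-3\right) = - 11 \sqrt{\frac{1}{-31}} \left(-3\right) = - 11 \sqrt{- \frac{1}{31}} \left(-3\right) = - 11 \frac{i \sqrt{31}}{31} \left(-3\right) = - \frac{11 i \sqrt{31}}{31} \left(-3\right) = \frac{33 i \sqrt{31}}{31}$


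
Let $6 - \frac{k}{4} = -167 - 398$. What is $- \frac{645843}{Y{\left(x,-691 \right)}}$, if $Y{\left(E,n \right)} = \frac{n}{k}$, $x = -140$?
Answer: $\frac{1475105412}{691} \approx 2.1347 \cdot 10^{6}$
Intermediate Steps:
$k = 2284$ ($k = 24 - 4 \left(-167 - 398\right) = 24 - -2260 = 24 + 2260 = 2284$)
$Y{\left(E,n \right)} = \frac{n}{2284}$
$- \frac{645843}{Y{\left(x,-691 \right)}} = - \frac{645843}{\frac{1}{2284} \left(-691\right)} = - \frac{645843}{- \frac{691}{2284}} = \left(-645843\right) \left(- \frac{2284}{691}\right) = \frac{1475105412}{691}$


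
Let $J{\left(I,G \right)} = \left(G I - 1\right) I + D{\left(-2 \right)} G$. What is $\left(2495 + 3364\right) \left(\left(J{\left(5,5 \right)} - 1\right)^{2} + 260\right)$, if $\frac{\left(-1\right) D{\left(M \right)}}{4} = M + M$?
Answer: $233545599$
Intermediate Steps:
$D{\left(M \right)} = - 8 M$ ($D{\left(M \right)} = - 4 \left(M + M\right) = - 4 \cdot 2 M = - 8 M$)
$J{\left(I,G \right)} = 16 G + I \left(-1 + G I\right)$ ($J{\left(I,G \right)} = \left(G I - 1\right) I + \left(-8\right) \left(-2\right) G = \left(-1 + G I\right) I + 16 G = I \left(-1 + G I\right) + 16 G = 16 G + I \left(-1 + G I\right)$)
$\left(2495 + 3364\right) \left(\left(J{\left(5,5 \right)} - 1\right)^{2} + 260\right) = \left(2495 + 3364\right) \left(\left(\left(\left(-1\right) 5 + 16 \cdot 5 + 5 \cdot 5^{2}\right) - 1\right)^{2} + 260\right) = 5859 \left(\left(\left(-5 + 80 + 5 \cdot 25\right) - 1\right)^{2} + 260\right) = 5859 \left(\left(\left(-5 + 80 + 125\right) - 1\right)^{2} + 260\right) = 5859 \left(\left(200 - 1\right)^{2} + 260\right) = 5859 \left(199^{2} + 260\right) = 5859 \left(39601 + 260\right) = 5859 \cdot 39861 = 233545599$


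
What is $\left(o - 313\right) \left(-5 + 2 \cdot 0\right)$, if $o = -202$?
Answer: $2575$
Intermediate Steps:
$\left(o - 313\right) \left(-5 + 2 \cdot 0\right) = \left(-202 - 313\right) \left(-5 + 2 \cdot 0\right) = - 515 \left(-5 + 0\right) = \left(-515\right) \left(-5\right) = 2575$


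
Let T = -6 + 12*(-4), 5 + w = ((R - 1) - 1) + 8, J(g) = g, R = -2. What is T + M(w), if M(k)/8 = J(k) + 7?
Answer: -6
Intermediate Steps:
w = -1 (w = -5 + (((-2 - 1) - 1) + 8) = -5 + ((-3 - 1) + 8) = -5 + (-4 + 8) = -5 + 4 = -1)
M(k) = 56 + 8*k (M(k) = 8*(k + 7) = 8*(7 + k) = 56 + 8*k)
T = -54 (T = -6 - 48 = -54)
T + M(w) = -54 + (56 + 8*(-1)) = -54 + (56 - 8) = -54 + 48 = -6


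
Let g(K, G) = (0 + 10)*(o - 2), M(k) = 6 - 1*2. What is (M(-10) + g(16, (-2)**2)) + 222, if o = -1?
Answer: 196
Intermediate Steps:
M(k) = 4 (M(k) = 6 - 2 = 4)
g(K, G) = -30 (g(K, G) = (0 + 10)*(-1 - 2) = 10*(-3) = -30)
(M(-10) + g(16, (-2)**2)) + 222 = (4 - 30) + 222 = -26 + 222 = 196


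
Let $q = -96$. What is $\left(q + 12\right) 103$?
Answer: $-8652$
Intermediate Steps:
$\left(q + 12\right) 103 = \left(-96 + 12\right) 103 = \left(-84\right) 103 = -8652$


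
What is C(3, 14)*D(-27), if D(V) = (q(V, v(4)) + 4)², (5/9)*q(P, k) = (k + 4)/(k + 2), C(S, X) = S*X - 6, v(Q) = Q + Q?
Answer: 853776/625 ≈ 1366.0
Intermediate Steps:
v(Q) = 2*Q
C(S, X) = -6 + S*X
q(P, k) = 9*(4 + k)/(5*(2 + k)) (q(P, k) = 9*((k + 4)/(k + 2))/5 = 9*((4 + k)/(2 + k))/5 = 9*(4 + k)/(5*(2 + k)))
D(V) = 23716/625 (D(V) = (9*(4 + 2*4)/(5*(2 + 2*4)) + 4)² = (9*(4 + 8)/(5*(2 + 8)) + 4)² = ((9/5)*12/10 + 4)² = ((9/5)*(⅒)*12 + 4)² = (54/25 + 4)² = (154/25)² = 23716/625)
C(3, 14)*D(-27) = (-6 + 3*14)*(23716/625) = (-6 + 42)*(23716/625) = 36*(23716/625) = 853776/625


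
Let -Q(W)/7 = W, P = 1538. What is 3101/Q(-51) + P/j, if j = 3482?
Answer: 810482/88791 ≈ 9.1280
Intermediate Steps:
Q(W) = -7*W
3101/Q(-51) + P/j = 3101/((-7*(-51))) + 1538/3482 = 3101/357 + 1538*(1/3482) = 3101*(1/357) + 769/1741 = 443/51 + 769/1741 = 810482/88791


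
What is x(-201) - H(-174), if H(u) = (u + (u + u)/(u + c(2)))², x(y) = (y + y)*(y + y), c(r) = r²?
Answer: 953961444/7225 ≈ 1.3204e+5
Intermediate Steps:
x(y) = 4*y² (x(y) = (2*y)*(2*y) = 4*y²)
H(u) = (u + 2*u/(4 + u))² (H(u) = (u + (u + u)/(u + 2²))² = (u + (2*u)/(u + 4))² = (u + (2*u)/(4 + u))² = (u + 2*u/(4 + u))²)
x(-201) - H(-174) = 4*(-201)² - (-174)²*(6 - 174)²/(4 - 174)² = 4*40401 - 30276*(-168)²/(-170)² = 161604 - 30276*28224/28900 = 161604 - 1*213627456/7225 = 161604 - 213627456/7225 = 953961444/7225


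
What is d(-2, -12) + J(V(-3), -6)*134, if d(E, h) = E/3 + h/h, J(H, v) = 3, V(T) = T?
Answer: 1207/3 ≈ 402.33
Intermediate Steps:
d(E, h) = 1 + E/3 (d(E, h) = E*(⅓) + 1 = E/3 + 1 = 1 + E/3)
d(-2, -12) + J(V(-3), -6)*134 = (1 + (⅓)*(-2)) + 3*134 = (1 - ⅔) + 402 = ⅓ + 402 = 1207/3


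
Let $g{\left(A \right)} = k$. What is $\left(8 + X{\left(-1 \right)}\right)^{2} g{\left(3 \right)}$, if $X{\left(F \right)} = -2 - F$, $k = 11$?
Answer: $539$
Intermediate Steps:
$g{\left(A \right)} = 11$
$\left(8 + X{\left(-1 \right)}\right)^{2} g{\left(3 \right)} = \left(8 - 1\right)^{2} \cdot 11 = 7^{2} \cdot 11 = 49 \cdot 11 = 539$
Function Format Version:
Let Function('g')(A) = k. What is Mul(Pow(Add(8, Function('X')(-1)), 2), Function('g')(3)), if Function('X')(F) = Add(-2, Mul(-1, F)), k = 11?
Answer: 539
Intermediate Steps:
Function('g')(A) = 11
Mul(Pow(Add(8, Function('X')(-1)), 2), Function('g')(3)) = Mul(Pow(Add(8, Add(-2, Mul(-1, -1))), 2), 11) = Mul(Pow(Add(8, Add(-2, 1)), 2), 11) = Mul(Pow(Add(8, -1), 2), 11) = Mul(Pow(7, 2), 11) = Mul(49, 11) = 539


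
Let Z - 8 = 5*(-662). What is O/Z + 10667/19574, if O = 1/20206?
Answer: 355852240915/652990714844 ≈ 0.54496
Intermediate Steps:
O = 1/20206 ≈ 4.9490e-5
Z = -3302 (Z = 8 + 5*(-662) = 8 - 3310 = -3302)
O/Z + 10667/19574 = (1/20206)/(-3302) + 10667/19574 = (1/20206)*(-1/3302) + 10667*(1/19574) = -1/66720212 + 10667/19574 = 355852240915/652990714844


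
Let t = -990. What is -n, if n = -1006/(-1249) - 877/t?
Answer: -2091313/1236510 ≈ -1.6913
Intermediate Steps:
n = 2091313/1236510 (n = -1006/(-1249) - 877/(-990) = -1006*(-1/1249) - 877*(-1/990) = 1006/1249 + 877/990 = 2091313/1236510 ≈ 1.6913)
-n = -1*2091313/1236510 = -2091313/1236510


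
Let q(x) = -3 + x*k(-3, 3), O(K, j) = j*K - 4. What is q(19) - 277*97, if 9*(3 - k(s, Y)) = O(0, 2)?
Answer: -241259/9 ≈ -26807.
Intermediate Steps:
O(K, j) = -4 + K*j (O(K, j) = K*j - 4 = -4 + K*j)
k(s, Y) = 31/9 (k(s, Y) = 3 - (-4 + 0*2)/9 = 3 - (-4 + 0)/9 = 3 - 1/9*(-4) = 3 + 4/9 = 31/9)
q(x) = -3 + 31*x/9 (q(x) = -3 + x*(31/9) = -3 + 31*x/9)
q(19) - 277*97 = (-3 + (31/9)*19) - 277*97 = (-3 + 589/9) - 26869 = 562/9 - 26869 = -241259/9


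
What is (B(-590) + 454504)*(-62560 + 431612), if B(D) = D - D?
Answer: 167735610208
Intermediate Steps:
B(D) = 0
(B(-590) + 454504)*(-62560 + 431612) = (0 + 454504)*(-62560 + 431612) = 454504*369052 = 167735610208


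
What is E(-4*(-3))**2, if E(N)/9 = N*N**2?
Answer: 241864704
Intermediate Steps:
E(N) = 9*N**3 (E(N) = 9*(N*N**2) = 9*N**3)
E(-4*(-3))**2 = (9*(-4*(-3))**3)**2 = (9*12**3)**2 = (9*1728)**2 = 15552**2 = 241864704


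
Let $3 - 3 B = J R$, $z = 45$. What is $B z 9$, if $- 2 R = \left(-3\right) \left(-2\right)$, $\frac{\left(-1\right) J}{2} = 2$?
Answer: $-1215$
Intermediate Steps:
$J = -4$ ($J = \left(-2\right) 2 = -4$)
$R = -3$ ($R = - \frac{\left(-3\right) \left(-2\right)}{2} = \left(- \frac{1}{2}\right) 6 = -3$)
$B = -3$ ($B = 1 - \frac{\left(-4\right) \left(-3\right)}{3} = 1 - 4 = -3$)
$B z 9 = \left(-3\right) 45 \cdot 9 = \left(-135\right) 9 = -1215$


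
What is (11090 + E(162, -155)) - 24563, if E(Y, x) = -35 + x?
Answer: -13663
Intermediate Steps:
(11090 + E(162, -155)) - 24563 = (11090 + (-35 - 155)) - 24563 = (11090 - 190) - 24563 = 10900 - 24563 = -13663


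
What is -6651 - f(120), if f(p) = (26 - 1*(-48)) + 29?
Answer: -6754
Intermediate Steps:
f(p) = 103 (f(p) = (26 + 48) + 29 = 74 + 29 = 103)
-6651 - f(120) = -6651 - 1*103 = -6651 - 103 = -6754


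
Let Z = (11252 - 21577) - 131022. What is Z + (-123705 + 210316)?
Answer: -54736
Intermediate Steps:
Z = -141347 (Z = -10325 - 131022 = -141347)
Z + (-123705 + 210316) = -141347 + (-123705 + 210316) = -141347 + 86611 = -54736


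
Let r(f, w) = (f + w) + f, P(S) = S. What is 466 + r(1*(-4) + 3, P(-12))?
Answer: 452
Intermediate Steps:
r(f, w) = w + 2*f
466 + r(1*(-4) + 3, P(-12)) = 466 + (-12 + 2*(1*(-4) + 3)) = 466 + (-12 + 2*(-4 + 3)) = 466 + (-12 + 2*(-1)) = 466 + (-12 - 2) = 466 - 14 = 452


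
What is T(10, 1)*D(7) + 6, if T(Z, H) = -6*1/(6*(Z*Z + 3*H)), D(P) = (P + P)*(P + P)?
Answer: 422/103 ≈ 4.0971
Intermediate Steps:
D(P) = 4*P**2 (D(P) = (2*P)*(2*P) = 4*P**2)
T(Z, H) = -6/(6*Z**2 + 18*H) (T(Z, H) = -6*1/(6*(Z**2 + 3*H)) = -6/(6*Z**2 + 18*H))
T(10, 1)*D(7) + 6 = (-1/(10**2 + 3*1))*(4*7**2) + 6 = (-1/(100 + 3))*(4*49) + 6 = -1/103*196 + 6 = -196/103 + 6 = 422/103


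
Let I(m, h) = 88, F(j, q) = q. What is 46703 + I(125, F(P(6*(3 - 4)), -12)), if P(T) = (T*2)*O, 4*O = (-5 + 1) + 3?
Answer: 46791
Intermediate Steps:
O = -1/4 (O = ((-5 + 1) + 3)/4 = (-4 + 3)/4 = (1/4)*(-1) = -1/4 ≈ -0.25000)
P(T) = -T/2 (P(T) = (T*2)*(-1/4) = (2*T)*(-1/4) = -T/2)
46703 + I(125, F(P(6*(3 - 4)), -12)) = 46703 + 88 = 46791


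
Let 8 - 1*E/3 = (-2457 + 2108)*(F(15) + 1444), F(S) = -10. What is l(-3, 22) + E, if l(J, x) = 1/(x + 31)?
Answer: 79575367/53 ≈ 1.5014e+6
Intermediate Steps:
l(J, x) = 1/(31 + x)
E = 1501422 (E = 24 - 3*(-2457 + 2108)*(-10 + 1444) = 24 - (-1047)*1434 = 24 - 3*(-500466) = 24 + 1501398 = 1501422)
l(-3, 22) + E = 1/(31 + 22) + 1501422 = 1/53 + 1501422 = 79575367/53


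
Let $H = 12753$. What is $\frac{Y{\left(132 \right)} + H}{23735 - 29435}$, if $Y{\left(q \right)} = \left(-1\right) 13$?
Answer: $- \frac{637}{285} \approx -2.2351$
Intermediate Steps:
$Y{\left(q \right)} = -13$
$\frac{Y{\left(132 \right)} + H}{23735 - 29435} = \frac{-13 + 12753}{23735 - 29435} = \frac{12740}{-5700} = 12740 \left(- \frac{1}{5700}\right) = - \frac{637}{285}$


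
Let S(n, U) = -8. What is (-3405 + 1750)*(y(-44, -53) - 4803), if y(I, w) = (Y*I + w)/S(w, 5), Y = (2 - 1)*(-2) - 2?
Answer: 63795285/8 ≈ 7.9744e+6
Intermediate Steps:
Y = -4 (Y = 1*(-2) - 2 = -2 - 2 = -4)
y(I, w) = I/2 - w/8 (y(I, w) = (-4*I + w)/(-8) = (w - 4*I)*(-1/8) = I/2 - w/8)
(-3405 + 1750)*(y(-44, -53) - 4803) = (-3405 + 1750)*(((1/2)*(-44) - 1/8*(-53)) - 4803) = -1655*((-22 + 53/8) - 4803) = -1655*(-123/8 - 4803) = -1655*(-38547/8) = 63795285/8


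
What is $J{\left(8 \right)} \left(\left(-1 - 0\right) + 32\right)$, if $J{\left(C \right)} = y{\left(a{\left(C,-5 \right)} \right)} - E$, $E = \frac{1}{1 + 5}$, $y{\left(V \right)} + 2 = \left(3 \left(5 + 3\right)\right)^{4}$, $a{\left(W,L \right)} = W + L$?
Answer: $\frac{61709933}{6} \approx 1.0285 \cdot 10^{7}$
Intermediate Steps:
$a{\left(W,L \right)} = L + W$
$y{\left(V \right)} = 331774$ ($y{\left(V \right)} = -2 + \left(3 \left(5 + 3\right)\right)^{4} = -2 + \left(3 \cdot 8\right)^{4} = -2 + 24^{4} = -2 + 331776 = 331774$)
$E = \frac{1}{6} \approx 0.16667$
$J{\left(C \right)} = \frac{1990643}{6}$ ($J{\left(C \right)} = 331774 - \frac{1}{6} = \frac{1990643}{6}$)
$J{\left(8 \right)} \left(\left(-1 - 0\right) + 32\right) = \frac{1990643 \left(\left(-1 - 0\right) + 32\right)}{6} = \frac{1990643 \left(\left(-1 + 0\right) + 32\right)}{6} = \frac{1990643 \left(-1 + 32\right)}{6} = \frac{1990643}{6} \cdot 31 = \frac{61709933}{6}$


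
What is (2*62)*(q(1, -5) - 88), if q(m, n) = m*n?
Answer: -11532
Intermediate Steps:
(2*62)*(q(1, -5) - 88) = (2*62)*(1*(-5) - 88) = 124*(-5 - 88) = 124*(-93) = -11532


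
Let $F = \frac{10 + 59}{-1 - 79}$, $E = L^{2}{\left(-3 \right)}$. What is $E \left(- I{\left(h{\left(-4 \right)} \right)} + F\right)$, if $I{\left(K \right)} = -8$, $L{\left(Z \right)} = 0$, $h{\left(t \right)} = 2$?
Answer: $0$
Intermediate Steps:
$E = 0$ ($E = 0^{2} = 0$)
$F = - \frac{69}{80}$ ($F = \frac{69}{-80} = 69 \left(- \frac{1}{80}\right) = - \frac{69}{80} \approx -0.8625$)
$E \left(- I{\left(h{\left(-4 \right)} \right)} + F\right) = 0 \left(\left(-1\right) \left(-8\right) - \frac{69}{80}\right) = 0 \left(8 - \frac{69}{80}\right) = 0 \cdot \frac{571}{80} = 0$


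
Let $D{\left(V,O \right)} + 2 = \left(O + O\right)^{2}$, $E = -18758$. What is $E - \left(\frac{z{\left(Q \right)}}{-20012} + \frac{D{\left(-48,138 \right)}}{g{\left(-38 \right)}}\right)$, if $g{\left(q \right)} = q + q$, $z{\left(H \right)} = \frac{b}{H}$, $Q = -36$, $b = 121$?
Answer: $- \frac{243043861171}{13688208} \approx -17756.0$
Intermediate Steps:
$z{\left(H \right)} = \frac{121}{H}$
$D{\left(V,O \right)} = -2 + 4 O^{2}$ ($D{\left(V,O \right)} = -2 + \left(O + O\right)^{2} = -2 + \left(2 O\right)^{2} = -2 + 4 O^{2}$)
$g{\left(q \right)} = 2 q$
$E - \left(\frac{z{\left(Q \right)}}{-20012} + \frac{D{\left(-48,138 \right)}}{g{\left(-38 \right)}}\right) = -18758 - \left(\frac{121 \frac{1}{-36}}{-20012} + \frac{-2 + 4 \cdot 138^{2}}{2 \left(-38\right)}\right) = -18758 - \left(121 \left(- \frac{1}{36}\right) \left(- \frac{1}{20012}\right) + \frac{-2 + 4 \cdot 19044}{-76}\right) = -18758 - \left(\left(- \frac{121}{36}\right) \left(- \frac{1}{20012}\right) + \left(-2 + 76176\right) \left(- \frac{1}{76}\right)\right) = -18758 - \left(\frac{121}{720432} + 76174 \left(- \frac{1}{76}\right)\right) = -18758 - \left(\frac{121}{720432} - \frac{38087}{38}\right) = -18758 - - \frac{13719544493}{13688208} = -18758 + \frac{13719544493}{13688208} = - \frac{243043861171}{13688208}$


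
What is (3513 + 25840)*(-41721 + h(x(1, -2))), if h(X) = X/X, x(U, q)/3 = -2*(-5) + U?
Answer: -1224607160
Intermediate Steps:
x(U, q) = 30 + 3*U (x(U, q) = 3*(-2*(-5) + U) = 3*(10 + U) = 30 + 3*U)
h(X) = 1
(3513 + 25840)*(-41721 + h(x(1, -2))) = (3513 + 25840)*(-41721 + 1) = 29353*(-41720) = -1224607160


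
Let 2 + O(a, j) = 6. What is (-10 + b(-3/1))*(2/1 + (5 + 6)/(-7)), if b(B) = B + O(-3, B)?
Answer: -27/7 ≈ -3.8571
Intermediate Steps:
O(a, j) = 4 (O(a, j) = -2 + 6 = 4)
b(B) = 4 + B (b(B) = B + 4 = 4 + B)
(-10 + b(-3/1))*(2/1 + (5 + 6)/(-7)) = (-10 + (4 - 3/1))*(2/1 + (5 + 6)/(-7)) = (-10 + (4 - 3*1))*(2*1 + 11*(-⅐)) = (-10 + (4 - 3))*(2 - 11/7) = (-10 + 1)*(3/7) = -9*3/7 = -27/7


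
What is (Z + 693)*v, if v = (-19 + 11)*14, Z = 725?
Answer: -158816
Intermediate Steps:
v = -112 (v = -8*14 = -112)
(Z + 693)*v = (725 + 693)*(-112) = 1418*(-112) = -158816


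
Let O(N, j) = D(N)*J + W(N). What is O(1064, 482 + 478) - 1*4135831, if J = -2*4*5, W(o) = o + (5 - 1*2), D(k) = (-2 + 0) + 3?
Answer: -4134804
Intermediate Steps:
D(k) = 1 (D(k) = -2 + 3 = 1)
W(o) = 3 + o (W(o) = o + (5 - 2) = o + 3 = 3 + o)
J = -40 (J = -8*5 = -40)
O(N, j) = -37 + N (O(N, j) = 1*(-40) + (3 + N) = -40 + (3 + N) = -37 + N)
O(1064, 482 + 478) - 1*4135831 = (-37 + 1064) - 1*4135831 = 1027 - 4135831 = -4134804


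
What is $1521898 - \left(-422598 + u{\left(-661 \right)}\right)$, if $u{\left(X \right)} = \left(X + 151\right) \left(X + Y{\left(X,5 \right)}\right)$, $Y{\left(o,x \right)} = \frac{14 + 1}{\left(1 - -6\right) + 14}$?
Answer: $\frac{11254252}{7} \approx 1.6078 \cdot 10^{6}$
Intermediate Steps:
$Y{\left(o,x \right)} = \frac{5}{7}$ ($Y{\left(o,x \right)} = \frac{15}{\left(1 + 6\right) + 14} = \frac{15}{7 + 14} = \frac{15}{21} = 15 \cdot \frac{1}{21} = \frac{5}{7}$)
$u{\left(X \right)} = \left(151 + X\right) \left(\frac{5}{7} + X\right)$ ($u{\left(X \right)} = \left(X + 151\right) \left(X + \frac{5}{7}\right) = \left(151 + X\right) \left(\frac{5}{7} + X\right)$)
$1521898 - \left(-422598 + u{\left(-661 \right)}\right) = 1521898 - \left(-422598 + \left(\frac{755}{7} + \left(-661\right)^{2} + \frac{1062}{7} \left(-661\right)\right)\right) = 1521898 - \left(-422598 + \left(\frac{755}{7} + 436921 - \frac{701982}{7}\right)\right) = 1521898 - \left(-422598 + \frac{2357220}{7}\right) = 1521898 - - \frac{600966}{7} = 1521898 + \frac{600966}{7} = \frac{11254252}{7}$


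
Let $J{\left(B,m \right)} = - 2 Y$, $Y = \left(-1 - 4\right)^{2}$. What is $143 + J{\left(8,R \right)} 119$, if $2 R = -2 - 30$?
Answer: $-5807$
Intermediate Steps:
$R = -16$ ($R = \frac{-2 - 30}{2} = \frac{1}{2} \left(-32\right) = -16$)
$Y = 25$ ($Y = \left(-5\right)^{2} = 25$)
$J{\left(B,m \right)} = -50$ ($J{\left(B,m \right)} = \left(-2\right) 25 = -50$)
$143 + J{\left(8,R \right)} 119 = 143 - 5950 = -5807$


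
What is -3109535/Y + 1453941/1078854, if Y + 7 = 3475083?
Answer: 25724563661/56804540044 ≈ 0.45286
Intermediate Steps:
Y = 3475076 (Y = -7 + 3475083 = 3475076)
-3109535/Y + 1453941/1078854 = -3109535/3475076 + 1453941/1078854 = -3109535*1/3475076 + 1453941*(1/1078854) = -282685/315916 + 484647/359618 = 25724563661/56804540044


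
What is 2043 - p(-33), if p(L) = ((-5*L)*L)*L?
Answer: -177642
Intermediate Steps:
p(L) = -5*L³ (p(L) = (-5*L²)*L = -5*L³)
2043 - p(-33) = 2043 - (-5)*(-33)³ = 2043 - (-5)*(-35937) = 2043 - 1*179685 = 2043 - 179685 = -177642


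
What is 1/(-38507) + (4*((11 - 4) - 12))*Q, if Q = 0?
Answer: -1/38507 ≈ -2.5969e-5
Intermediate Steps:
1/(-38507) + (4*((11 - 4) - 12))*Q = 1/(-38507) + (4*((11 - 4) - 12))*0 = -1/38507 + (4*(7 - 12))*0 = -1/38507 + (4*(-5))*0 = -1/38507 - 20*0 = -1/38507 + 0 = -1/38507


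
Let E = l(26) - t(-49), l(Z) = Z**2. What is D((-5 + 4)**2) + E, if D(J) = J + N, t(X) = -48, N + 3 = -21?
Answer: 701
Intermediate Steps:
N = -24 (N = -3 - 21 = -24)
D(J) = -24 + J (D(J) = J - 24 = -24 + J)
E = 724 (E = 26**2 - 1*(-48) = 676 + 48 = 724)
D((-5 + 4)**2) + E = (-24 + (-5 + 4)**2) + 724 = (-24 + (-1)**2) + 724 = (-24 + 1) + 724 = -23 + 724 = 701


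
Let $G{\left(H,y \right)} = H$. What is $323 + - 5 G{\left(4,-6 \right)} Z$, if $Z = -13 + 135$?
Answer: $-2117$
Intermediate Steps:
$Z = 122$
$323 + - 5 G{\left(4,-6 \right)} Z = 323 + \left(-5\right) 4 \cdot 122 = 323 - 2440 = -2117$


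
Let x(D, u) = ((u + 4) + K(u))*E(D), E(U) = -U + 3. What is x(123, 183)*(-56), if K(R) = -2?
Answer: 1243200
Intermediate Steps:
E(U) = 3 - U
x(D, u) = (2 + u)*(3 - D) (x(D, u) = ((u + 4) - 2)*(3 - D) = ((4 + u) - 2)*(3 - D) = (2 + u)*(3 - D))
x(123, 183)*(-56) = -(-3 + 123)*(2 + 183)*(-56) = -1*120*185*(-56) = -22200*(-56) = 1243200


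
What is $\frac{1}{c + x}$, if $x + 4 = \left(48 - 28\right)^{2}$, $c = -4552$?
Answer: $- \frac{1}{4156} \approx -0.00024062$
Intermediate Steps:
$x = 396$ ($x = -4 + \left(48 - 28\right)^{2} = -4 + 20^{2} = -4 + 400 = 396$)
$\frac{1}{c + x} = \frac{1}{-4552 + 396} = \frac{1}{-4156} = - \frac{1}{4156}$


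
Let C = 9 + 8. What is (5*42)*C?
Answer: 3570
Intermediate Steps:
C = 17
(5*42)*C = (5*42)*17 = 210*17 = 3570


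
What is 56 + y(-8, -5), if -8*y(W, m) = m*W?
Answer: 51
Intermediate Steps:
y(W, m) = -W*m/8 (y(W, m) = -m*W/8 = -W*m/8)
56 + y(-8, -5) = 56 - ⅛*(-8)*(-5) = 56 - 5 = 51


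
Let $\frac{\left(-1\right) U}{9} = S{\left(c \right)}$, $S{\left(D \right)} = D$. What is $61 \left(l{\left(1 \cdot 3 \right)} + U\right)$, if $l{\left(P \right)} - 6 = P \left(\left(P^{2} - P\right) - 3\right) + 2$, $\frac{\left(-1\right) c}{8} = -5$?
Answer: $-20923$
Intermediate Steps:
$c = 40$ ($c = \left(-8\right) \left(-5\right) = 40$)
$l{\left(P \right)} = 8 + P \left(-3 + P^{2} - P\right)$ ($l{\left(P \right)} = 6 + \left(P \left(\left(P^{2} - P\right) - 3\right) + 2\right) = 6 + \left(P \left(-3 + P^{2} - P\right) + 2\right) = 6 + \left(2 + P \left(-3 + P^{2} - P\right)\right) = 8 + P \left(-3 + P^{2} - P\right)$)
$U = -360$ ($U = \left(-9\right) 40 = -360$)
$61 \left(l{\left(1 \cdot 3 \right)} + U\right) = 61 \left(\left(8 + \left(1 \cdot 3\right)^{3} - \left(1 \cdot 3\right)^{2} - 3 \cdot 1 \cdot 3\right) - 360\right) = 61 \left(\left(8 + 3^{3} - 3^{2} - 9\right) - 360\right) = 61 \left(\left(8 + 27 - 9 - 9\right) - 360\right) = 61 \left(17 - 360\right) = 61 \left(-343\right) = -20923$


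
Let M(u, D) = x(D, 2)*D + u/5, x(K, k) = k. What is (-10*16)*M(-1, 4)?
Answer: -1248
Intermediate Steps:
M(u, D) = 2*D + u/5
(-10*16)*M(-1, 4) = (-10*16)*(2*4 + (1/5)*(-1)) = -160*(8 - 1/5) = -160*39/5 = -1248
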